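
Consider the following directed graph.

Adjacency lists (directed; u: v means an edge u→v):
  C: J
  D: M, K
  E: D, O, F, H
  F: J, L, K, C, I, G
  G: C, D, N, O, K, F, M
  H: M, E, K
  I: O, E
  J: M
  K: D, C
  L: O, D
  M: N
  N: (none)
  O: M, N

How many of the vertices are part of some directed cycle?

7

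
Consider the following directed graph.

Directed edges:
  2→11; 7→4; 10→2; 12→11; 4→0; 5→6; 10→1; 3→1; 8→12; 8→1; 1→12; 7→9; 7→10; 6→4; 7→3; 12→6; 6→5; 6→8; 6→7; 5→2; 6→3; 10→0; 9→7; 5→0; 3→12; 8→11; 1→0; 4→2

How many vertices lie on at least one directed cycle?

9

A vertex is on a directed cycle iff it belongs to a strongly connected component of size ≥ 2 (or has a self-loop).
The vertices on cycles are {1, 3, 5, 6, 7, 8, 9, 10, 12} — 9 in total.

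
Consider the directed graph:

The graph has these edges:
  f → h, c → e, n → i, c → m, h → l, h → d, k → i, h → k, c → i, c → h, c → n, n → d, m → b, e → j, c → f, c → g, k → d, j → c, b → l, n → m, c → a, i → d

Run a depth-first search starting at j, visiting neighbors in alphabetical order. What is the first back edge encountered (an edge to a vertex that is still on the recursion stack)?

DFS from j (visiting neighbors in alphabetical order); mark gray on enter, black on exit:
j gray
  c gray
    a gray
    a black
    e gray
      e→j: j is gray → back edge
First back edge: e → j.

e->j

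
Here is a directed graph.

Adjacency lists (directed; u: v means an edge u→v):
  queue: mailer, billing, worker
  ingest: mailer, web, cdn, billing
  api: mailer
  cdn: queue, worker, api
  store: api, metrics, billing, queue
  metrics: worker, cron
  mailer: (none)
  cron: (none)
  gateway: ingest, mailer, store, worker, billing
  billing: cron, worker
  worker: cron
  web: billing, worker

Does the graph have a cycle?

No

DFS with white/gray/black marking, starting from billing:
billing gray
  cron gray
  cron black
  worker gray
    worker→cron: cron black — skip
  worker black
billing black
queue gray
  mailer gray
  mailer black
  queue→billing: billing black — skip
  queue→worker: worker black — skip
queue black
ingest gray
  ingest→mailer: mailer black — skip
  web gray
    web→billing: billing black — skip
    web→worker: worker black — skip
  web black
  cdn gray
    cdn→queue: queue black — skip
    cdn→worker: worker black — skip
    api gray
      api→mailer: mailer black — skip
    api black
  cdn black
  ingest→billing: billing black — skip
ingest black
store gray
  store→api: api black — skip
  metrics gray
    metrics→worker: worker black — skip
    metrics→cron: cron black — skip
  metrics black
  store→billing: billing black — skip
  store→queue: queue black — skip
store black
gateway gray
  gateway→ingest: ingest black — skip
  gateway→mailer: mailer black — skip
  gateway→store: store black — skip
  gateway→worker: worker black — skip
  gateway→billing: billing black — skip
gateway black
Every edge goes to a white or black vertex — no back edge, so the graph is acyclic.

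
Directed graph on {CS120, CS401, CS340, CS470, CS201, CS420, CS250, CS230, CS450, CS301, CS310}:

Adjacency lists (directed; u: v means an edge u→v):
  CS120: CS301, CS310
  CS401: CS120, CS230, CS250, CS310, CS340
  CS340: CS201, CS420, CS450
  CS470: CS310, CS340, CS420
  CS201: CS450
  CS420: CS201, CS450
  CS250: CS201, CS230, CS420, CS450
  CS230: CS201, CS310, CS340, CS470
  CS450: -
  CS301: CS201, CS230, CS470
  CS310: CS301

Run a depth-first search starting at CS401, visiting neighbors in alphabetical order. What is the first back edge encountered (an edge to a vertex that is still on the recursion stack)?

CS310→CS301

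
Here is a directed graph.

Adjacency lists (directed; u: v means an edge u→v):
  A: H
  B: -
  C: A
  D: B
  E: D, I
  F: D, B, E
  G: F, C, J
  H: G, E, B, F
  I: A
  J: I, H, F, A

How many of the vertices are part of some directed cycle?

A vertex is on a directed cycle iff it belongs to a strongly connected component of size ≥ 2 (or has a self-loop).
The vertices on cycles are {A, C, E, F, G, H, I, J} — 8 in total.

8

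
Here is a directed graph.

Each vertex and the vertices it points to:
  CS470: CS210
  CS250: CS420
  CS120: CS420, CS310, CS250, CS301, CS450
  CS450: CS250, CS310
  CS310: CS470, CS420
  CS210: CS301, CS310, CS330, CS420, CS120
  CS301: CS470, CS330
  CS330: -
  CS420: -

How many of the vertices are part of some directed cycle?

A vertex is on a directed cycle iff it belongs to a strongly connected component of size ≥ 2 (or has a self-loop).
The vertices on cycles are {CS120, CS210, CS301, CS310, CS450, CS470} — 6 in total.

6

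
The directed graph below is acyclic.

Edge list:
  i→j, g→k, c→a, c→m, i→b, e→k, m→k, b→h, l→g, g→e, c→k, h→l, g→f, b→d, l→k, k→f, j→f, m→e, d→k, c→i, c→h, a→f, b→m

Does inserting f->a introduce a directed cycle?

Yes

Adding f→a creates a cycle iff a can already reach f.
Path from a: a → f.
So a → … → f → a is a cycle.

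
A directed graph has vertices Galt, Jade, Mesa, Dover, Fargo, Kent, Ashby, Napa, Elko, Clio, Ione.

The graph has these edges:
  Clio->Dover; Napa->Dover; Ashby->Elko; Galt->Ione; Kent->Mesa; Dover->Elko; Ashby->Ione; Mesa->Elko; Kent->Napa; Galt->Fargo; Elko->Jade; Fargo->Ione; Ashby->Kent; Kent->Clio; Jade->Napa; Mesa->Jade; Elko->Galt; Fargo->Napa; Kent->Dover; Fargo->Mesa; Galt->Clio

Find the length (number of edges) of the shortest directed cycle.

For each vertex v, BFS finds the shortest path from v back to v.
The shortest such closed walk is Elko → Jade → Napa → Dover → Elko, length 4.

4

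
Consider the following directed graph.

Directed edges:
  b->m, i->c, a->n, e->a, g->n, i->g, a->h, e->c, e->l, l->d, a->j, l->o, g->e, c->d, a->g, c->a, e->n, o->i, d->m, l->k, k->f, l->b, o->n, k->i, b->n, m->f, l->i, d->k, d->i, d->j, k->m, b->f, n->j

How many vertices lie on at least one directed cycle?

9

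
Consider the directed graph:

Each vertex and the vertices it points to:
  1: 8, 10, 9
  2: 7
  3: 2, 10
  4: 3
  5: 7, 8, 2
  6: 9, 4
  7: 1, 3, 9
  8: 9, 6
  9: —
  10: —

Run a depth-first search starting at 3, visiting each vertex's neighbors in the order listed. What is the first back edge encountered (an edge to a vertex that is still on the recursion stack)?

4→3

DFS from 3 (visiting each vertex's neighbors in the order listed); mark gray on enter, black on exit:
3 gray
  2 gray
    7 gray
      1 gray
        8 gray
          9 gray
          9 black
          6 gray
            6→9: 9 black — skip
            4 gray
              4→3: 3 is gray → back edge
First back edge: 4 → 3.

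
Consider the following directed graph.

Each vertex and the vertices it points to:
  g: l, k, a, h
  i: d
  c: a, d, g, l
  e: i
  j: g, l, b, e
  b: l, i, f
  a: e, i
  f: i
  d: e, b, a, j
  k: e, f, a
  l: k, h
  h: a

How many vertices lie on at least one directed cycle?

A vertex is on a directed cycle iff it belongs to a strongly connected component of size ≥ 2 (or has a self-loop).
The vertices on cycles are {a, b, d, e, f, g, h, i, j, k, l} — 11 in total.

11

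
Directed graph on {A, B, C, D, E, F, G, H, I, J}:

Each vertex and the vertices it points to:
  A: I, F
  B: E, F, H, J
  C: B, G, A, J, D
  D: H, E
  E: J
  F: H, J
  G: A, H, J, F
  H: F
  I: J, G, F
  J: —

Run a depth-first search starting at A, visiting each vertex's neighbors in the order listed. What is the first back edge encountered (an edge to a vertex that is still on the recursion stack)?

G→A

DFS from A (visiting each vertex's neighbors in the order listed); mark gray on enter, black on exit:
A gray
  I gray
    J gray
    J black
    G gray
      G→A: A is gray → back edge
First back edge: G → A.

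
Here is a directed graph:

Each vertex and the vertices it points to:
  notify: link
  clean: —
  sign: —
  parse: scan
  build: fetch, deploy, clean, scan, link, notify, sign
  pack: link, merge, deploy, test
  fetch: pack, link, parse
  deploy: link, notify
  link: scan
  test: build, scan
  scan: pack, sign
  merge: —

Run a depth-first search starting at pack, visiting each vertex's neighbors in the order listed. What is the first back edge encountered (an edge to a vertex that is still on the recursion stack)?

scan→pack

DFS from pack (visiting each vertex's neighbors in the order listed); mark gray on enter, black on exit:
pack gray
  link gray
    scan gray
      scan→pack: pack is gray → back edge
First back edge: scan → pack.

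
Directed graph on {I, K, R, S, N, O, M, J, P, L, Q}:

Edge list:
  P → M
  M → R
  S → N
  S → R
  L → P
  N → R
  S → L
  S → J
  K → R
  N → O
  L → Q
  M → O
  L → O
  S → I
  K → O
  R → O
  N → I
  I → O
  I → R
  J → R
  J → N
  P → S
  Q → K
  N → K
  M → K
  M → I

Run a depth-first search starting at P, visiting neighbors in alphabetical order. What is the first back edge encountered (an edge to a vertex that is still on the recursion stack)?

DFS from P (visiting neighbors in alphabetical order); mark gray on enter, black on exit:
P gray
  M gray
    I gray
      O gray
      O black
      R gray
        R→O: O black — skip
      R black
    I black
    K gray
      K→O: O black — skip
      K→R: R black — skip
    K black
    M→O: O black — skip
    M→R: R black — skip
  M black
  S gray
    S→I: I black — skip
    J gray
      N gray
        N→I: I black — skip
        N→K: K black — skip
        N→O: O black — skip
        N→R: R black — skip
      N black
      J→R: R black — skip
    J black
    L gray
      L→O: O black — skip
      L→P: P is gray → back edge
First back edge: L → P.

L->P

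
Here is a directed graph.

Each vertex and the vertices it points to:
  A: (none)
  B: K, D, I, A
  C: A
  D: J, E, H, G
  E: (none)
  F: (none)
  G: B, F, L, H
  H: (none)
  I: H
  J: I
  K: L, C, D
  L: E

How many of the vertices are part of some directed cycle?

4

A vertex is on a directed cycle iff it belongs to a strongly connected component of size ≥ 2 (or has a self-loop).
The vertices on cycles are {B, D, G, K} — 4 in total.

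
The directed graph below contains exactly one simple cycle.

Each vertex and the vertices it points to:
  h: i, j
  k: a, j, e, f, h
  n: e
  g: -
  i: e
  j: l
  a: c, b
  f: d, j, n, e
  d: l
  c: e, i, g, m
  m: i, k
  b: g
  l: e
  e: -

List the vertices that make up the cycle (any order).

a, c, k, m

DFS with gray/black marking from k:
k gray
  a gray
    c gray
      e gray
      e black
      i gray
        i→e: e black — skip
      i black
      g gray
      g black
      m gray
        m→i: i black — skip
        m→k: k is gray → back edge
Back edge closes the cycle k → a → c → m → k; its vertices are {a, c, k, m}.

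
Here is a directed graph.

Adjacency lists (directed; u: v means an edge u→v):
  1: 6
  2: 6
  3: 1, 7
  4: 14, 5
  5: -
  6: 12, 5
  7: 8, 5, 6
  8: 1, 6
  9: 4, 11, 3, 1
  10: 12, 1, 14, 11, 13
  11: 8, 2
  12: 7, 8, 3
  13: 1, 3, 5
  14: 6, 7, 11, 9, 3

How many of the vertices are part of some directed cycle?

A vertex is on a directed cycle iff it belongs to a strongly connected component of size ≥ 2 (or has a self-loop).
The vertices on cycles are {1, 3, 4, 6, 7, 8, 9, 12, 14} — 9 in total.

9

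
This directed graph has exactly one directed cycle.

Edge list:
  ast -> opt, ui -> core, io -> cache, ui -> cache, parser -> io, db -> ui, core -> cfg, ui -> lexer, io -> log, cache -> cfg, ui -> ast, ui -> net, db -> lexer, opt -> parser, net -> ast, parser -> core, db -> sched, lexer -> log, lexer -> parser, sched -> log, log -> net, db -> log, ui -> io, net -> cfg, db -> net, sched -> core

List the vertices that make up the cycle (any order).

io, ast, log, net, opt, parser

DFS with gray/black marking from ast:
ast gray
  opt gray
    parser gray
      core gray
        cfg gray
        cfg black
      core black
      io gray
        cache gray
          cache→cfg: cfg black — skip
        cache black
        log gray
          net gray
            net→ast: ast is gray → back edge
Back edge closes the cycle ast → opt → parser → io → log → net → ast; its vertices are {io, ast, log, net, opt, parser}.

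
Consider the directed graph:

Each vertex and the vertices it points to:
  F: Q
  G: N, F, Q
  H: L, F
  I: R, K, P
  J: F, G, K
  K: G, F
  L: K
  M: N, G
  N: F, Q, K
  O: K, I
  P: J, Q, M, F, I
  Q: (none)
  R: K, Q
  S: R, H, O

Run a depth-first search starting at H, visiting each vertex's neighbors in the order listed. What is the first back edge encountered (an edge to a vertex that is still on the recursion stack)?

N->K

DFS from H (visiting each vertex's neighbors in the order listed); mark gray on enter, black on exit:
H gray
  L gray
    K gray
      G gray
        N gray
          F gray
            Q gray
            Q black
          F black
          N→Q: Q black — skip
          N→K: K is gray → back edge
First back edge: N → K.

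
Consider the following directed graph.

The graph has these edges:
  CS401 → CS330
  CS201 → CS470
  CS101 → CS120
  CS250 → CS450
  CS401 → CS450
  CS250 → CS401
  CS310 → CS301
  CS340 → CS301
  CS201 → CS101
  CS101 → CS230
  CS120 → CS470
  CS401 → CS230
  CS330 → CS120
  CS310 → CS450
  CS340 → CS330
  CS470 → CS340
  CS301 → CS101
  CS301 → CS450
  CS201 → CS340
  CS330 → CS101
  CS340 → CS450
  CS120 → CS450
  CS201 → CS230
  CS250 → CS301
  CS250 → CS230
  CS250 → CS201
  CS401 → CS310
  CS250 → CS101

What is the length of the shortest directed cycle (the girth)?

4

For each vertex v, BFS finds the shortest path from v back to v.
The shortest such closed walk is CS330 → CS120 → CS470 → CS340 → CS330, length 4.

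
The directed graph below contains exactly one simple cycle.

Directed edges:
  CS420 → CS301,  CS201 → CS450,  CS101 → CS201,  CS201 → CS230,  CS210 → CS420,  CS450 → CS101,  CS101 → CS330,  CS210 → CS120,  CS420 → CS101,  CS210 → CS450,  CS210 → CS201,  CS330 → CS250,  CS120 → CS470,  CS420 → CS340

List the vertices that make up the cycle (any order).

DFS with gray/black marking from CS101:
CS101 gray
  CS330 gray
    CS250 gray
    CS250 black
  CS330 black
  CS201 gray
    CS450 gray
      CS450→CS101: CS101 is gray → back edge
Back edge closes the cycle CS101 → CS201 → CS450 → CS101; its vertices are {CS101, CS201, CS450}.

CS101, CS201, CS450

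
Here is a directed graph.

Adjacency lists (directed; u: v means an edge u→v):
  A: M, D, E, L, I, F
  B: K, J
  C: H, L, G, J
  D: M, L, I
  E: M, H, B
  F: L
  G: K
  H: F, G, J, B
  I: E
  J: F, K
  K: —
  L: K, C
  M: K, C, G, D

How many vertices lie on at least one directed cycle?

A vertex is on a directed cycle iff it belongs to a strongly connected component of size ≥ 2 (or has a self-loop).
The vertices on cycles are {B, C, D, E, F, H, I, J, L, M} — 10 in total.

10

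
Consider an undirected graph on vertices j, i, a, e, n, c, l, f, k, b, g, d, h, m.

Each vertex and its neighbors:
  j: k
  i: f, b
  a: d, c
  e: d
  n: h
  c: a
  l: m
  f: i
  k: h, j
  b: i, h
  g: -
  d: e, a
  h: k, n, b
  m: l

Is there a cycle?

No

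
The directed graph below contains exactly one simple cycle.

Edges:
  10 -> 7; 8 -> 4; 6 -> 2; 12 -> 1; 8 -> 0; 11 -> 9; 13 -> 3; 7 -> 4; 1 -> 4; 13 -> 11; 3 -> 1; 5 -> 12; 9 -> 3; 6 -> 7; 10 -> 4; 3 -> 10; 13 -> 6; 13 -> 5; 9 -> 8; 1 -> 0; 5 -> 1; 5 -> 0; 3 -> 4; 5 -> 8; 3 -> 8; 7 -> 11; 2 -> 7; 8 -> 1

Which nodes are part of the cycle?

3, 7, 9, 10, 11

DFS with gray/black marking from 11:
11 gray
  9 gray
    8 gray
      1 gray
        4 gray
        4 black
        0 gray
        0 black
      1 black
      8→4: 4 black — skip
      8→0: 0 black — skip
    8 black
    3 gray
      10 gray
        10→4: 4 black — skip
        7 gray
          7→4: 4 black — skip
          7→11: 11 is gray → back edge
Back edge closes the cycle 11 → 9 → 3 → 10 → 7 → 11; its vertices are {3, 7, 9, 10, 11}.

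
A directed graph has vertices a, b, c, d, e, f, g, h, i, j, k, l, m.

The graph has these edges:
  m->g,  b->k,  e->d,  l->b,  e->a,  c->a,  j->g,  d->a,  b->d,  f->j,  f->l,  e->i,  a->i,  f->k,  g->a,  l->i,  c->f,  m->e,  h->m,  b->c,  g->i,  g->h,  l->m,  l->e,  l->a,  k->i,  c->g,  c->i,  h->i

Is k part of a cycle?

No

k lies on a cycle iff there is a path from k back to itself.
Exploring from k, it never reaches itself; equivalently, its strongly connected component is a singleton.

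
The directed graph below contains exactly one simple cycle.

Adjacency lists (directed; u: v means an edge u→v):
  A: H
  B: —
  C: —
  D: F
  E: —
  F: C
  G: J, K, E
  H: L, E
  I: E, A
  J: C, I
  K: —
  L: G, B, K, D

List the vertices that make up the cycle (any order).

A, G, H, I, J, L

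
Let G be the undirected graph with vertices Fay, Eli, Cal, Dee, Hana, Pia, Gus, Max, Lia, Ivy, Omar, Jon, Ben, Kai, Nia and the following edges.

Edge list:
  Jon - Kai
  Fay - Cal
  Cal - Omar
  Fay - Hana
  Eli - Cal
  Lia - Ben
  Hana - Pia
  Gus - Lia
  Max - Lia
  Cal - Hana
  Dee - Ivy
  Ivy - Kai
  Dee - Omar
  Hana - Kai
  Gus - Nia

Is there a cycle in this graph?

DFS, tracking each vertex's parent; an edge to a visited non-parent vertex closes a cycle.
Start from Omar:
visit Omar (parent –)
  visit Cal (parent Omar)
    visit Fay (parent Cal)
      visit Hana (parent Fay)
        Hana–Fay: parent, skip
        visit Kai (parent Hana)
          Kai–Hana: parent, skip
          visit Ivy (parent Kai)
            visit Dee (parent Ivy)
              Dee–Omar: Omar visited and ≠ parent → cycle
Cycle: Omar – Cal – Fay – Hana – Kai – Ivy – Dee – Omar.

Yes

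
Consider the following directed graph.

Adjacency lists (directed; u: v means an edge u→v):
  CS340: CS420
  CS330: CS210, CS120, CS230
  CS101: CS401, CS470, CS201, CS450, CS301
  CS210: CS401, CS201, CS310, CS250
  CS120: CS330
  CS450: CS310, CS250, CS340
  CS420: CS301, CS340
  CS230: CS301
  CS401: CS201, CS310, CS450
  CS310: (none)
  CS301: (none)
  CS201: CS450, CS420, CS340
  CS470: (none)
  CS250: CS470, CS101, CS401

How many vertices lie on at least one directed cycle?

9

A vertex is on a directed cycle iff it belongs to a strongly connected component of size ≥ 2 (or has a self-loop).
The vertices on cycles are {CS101, CS120, CS201, CS250, CS330, CS340, CS401, CS420, CS450} — 9 in total.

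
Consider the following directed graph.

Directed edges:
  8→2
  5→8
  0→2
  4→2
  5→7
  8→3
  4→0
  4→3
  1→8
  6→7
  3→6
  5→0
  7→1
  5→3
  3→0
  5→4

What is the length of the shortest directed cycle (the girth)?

5

For each vertex v, BFS finds the shortest path from v back to v.
The shortest such closed walk is 7 → 1 → 8 → 3 → 6 → 7, length 5.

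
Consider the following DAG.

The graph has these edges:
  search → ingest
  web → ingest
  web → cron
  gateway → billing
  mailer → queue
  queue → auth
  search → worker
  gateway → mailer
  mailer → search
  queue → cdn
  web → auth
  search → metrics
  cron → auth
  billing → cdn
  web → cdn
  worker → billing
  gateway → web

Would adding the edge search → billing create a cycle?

Adding search→billing creates a cycle iff billing can already reach search.
Explore from billing: no path reaches search. The graph stays acyclic.

No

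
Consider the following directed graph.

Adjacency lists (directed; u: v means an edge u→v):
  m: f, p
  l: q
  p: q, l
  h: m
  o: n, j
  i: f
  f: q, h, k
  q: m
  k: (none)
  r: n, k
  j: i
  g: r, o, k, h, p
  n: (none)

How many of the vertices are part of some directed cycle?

A vertex is on a directed cycle iff it belongs to a strongly connected component of size ≥ 2 (or has a self-loop).
The vertices on cycles are {f, h, l, m, p, q} — 6 in total.

6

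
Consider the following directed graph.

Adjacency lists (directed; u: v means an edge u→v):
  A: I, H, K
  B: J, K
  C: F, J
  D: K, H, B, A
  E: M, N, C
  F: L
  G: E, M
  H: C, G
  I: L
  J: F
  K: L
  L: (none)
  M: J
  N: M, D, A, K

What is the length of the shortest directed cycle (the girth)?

For each vertex v, BFS finds the shortest path from v back to v.
The shortest such closed walk is E → N → A → H → G → E, length 5.

5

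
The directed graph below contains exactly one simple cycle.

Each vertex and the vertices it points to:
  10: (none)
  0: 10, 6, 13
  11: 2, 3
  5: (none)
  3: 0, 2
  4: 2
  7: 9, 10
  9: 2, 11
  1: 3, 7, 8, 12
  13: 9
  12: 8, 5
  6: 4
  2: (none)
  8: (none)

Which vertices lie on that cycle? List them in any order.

0, 3, 9, 11, 13

DFS with gray/black marking from 3:
3 gray
  0 gray
    10 gray
    10 black
    6 gray
      4 gray
        2 gray
        2 black
      4 black
    6 black
    13 gray
      9 gray
        9→2: 2 black — skip
        11 gray
          11→2: 2 black — skip
          11→3: 3 is gray → back edge
Back edge closes the cycle 3 → 0 → 13 → 9 → 11 → 3; its vertices are {0, 3, 9, 11, 13}.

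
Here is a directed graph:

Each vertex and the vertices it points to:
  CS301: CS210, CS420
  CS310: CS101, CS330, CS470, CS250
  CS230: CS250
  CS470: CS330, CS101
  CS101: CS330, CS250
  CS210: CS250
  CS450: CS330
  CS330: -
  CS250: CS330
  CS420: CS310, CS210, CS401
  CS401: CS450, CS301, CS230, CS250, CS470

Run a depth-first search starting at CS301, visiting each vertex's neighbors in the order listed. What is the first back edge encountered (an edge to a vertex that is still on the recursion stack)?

CS401→CS301

DFS from CS301 (visiting each vertex's neighbors in the order listed); mark gray on enter, black on exit:
CS301 gray
  CS210 gray
    CS250 gray
      CS330 gray
      CS330 black
    CS250 black
  CS210 black
  CS420 gray
    CS310 gray
      CS101 gray
        CS101→CS330: CS330 black — skip
        CS101→CS250: CS250 black — skip
      CS101 black
      CS310→CS330: CS330 black — skip
      CS470 gray
        CS470→CS330: CS330 black — skip
        CS470→CS101: CS101 black — skip
      CS470 black
      CS310→CS250: CS250 black — skip
    CS310 black
    CS420→CS210: CS210 black — skip
    CS401 gray
      CS450 gray
        CS450→CS330: CS330 black — skip
      CS450 black
      CS401→CS301: CS301 is gray → back edge
First back edge: CS401 → CS301.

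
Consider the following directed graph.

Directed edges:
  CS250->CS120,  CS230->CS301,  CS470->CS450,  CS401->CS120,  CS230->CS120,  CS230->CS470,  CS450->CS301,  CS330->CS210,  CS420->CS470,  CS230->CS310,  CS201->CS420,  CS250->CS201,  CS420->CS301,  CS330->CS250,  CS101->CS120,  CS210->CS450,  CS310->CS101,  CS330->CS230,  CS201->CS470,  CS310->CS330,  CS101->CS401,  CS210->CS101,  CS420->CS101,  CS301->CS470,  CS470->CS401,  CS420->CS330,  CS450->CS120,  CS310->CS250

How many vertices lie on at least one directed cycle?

9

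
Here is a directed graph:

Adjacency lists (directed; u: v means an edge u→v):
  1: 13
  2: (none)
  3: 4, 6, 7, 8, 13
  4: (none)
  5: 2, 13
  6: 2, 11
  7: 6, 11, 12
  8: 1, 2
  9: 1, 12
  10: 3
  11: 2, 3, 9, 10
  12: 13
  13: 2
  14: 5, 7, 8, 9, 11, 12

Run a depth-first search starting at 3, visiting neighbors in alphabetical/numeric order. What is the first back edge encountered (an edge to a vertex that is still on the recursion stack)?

DFS from 3 (visiting neighbors in alphabetical/numeric order); mark gray on enter, black on exit:
3 gray
  4 gray
  4 black
  6 gray
    2 gray
    2 black
    11 gray
      11→2: 2 black — skip
      11→3: 3 is gray → back edge
First back edge: 11 → 3.

11→3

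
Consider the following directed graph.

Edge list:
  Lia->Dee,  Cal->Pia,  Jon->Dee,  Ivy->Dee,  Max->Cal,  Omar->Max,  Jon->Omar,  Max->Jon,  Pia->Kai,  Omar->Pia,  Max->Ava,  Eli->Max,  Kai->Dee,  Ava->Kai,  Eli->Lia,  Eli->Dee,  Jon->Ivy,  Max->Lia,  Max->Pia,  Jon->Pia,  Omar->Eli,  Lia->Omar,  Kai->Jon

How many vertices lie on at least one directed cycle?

9

A vertex is on a directed cycle iff it belongs to a strongly connected component of size ≥ 2 (or has a self-loop).
The vertices on cycles are {Ava, Cal, Eli, Jon, Kai, Lia, Max, Pia, Omar} — 9 in total.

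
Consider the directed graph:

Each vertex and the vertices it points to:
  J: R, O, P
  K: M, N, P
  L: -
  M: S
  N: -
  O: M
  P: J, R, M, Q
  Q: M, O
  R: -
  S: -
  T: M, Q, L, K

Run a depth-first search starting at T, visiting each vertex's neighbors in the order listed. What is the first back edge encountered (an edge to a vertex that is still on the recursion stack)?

DFS from T (visiting each vertex's neighbors in the order listed); mark gray on enter, black on exit:
T gray
  M gray
    S gray
    S black
  M black
  Q gray
    Q→M: M black — skip
    O gray
      O→M: M black — skip
    O black
  Q black
  L gray
  L black
  K gray
    K→M: M black — skip
    N gray
    N black
    P gray
      J gray
        R gray
        R black
        J→O: O black — skip
        J→P: P is gray → back edge
First back edge: J → P.

J→P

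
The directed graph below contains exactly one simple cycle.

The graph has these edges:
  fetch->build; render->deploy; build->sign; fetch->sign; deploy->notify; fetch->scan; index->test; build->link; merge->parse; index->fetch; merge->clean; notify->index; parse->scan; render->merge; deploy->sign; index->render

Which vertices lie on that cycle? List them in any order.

index, deploy, notify, render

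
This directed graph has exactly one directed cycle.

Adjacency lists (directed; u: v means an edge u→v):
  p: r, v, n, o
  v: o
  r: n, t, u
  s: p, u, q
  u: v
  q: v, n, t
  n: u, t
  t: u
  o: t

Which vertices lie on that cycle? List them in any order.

DFS with gray/black marking from o:
o gray
  t gray
    u gray
      v gray
        v→o: o is gray → back edge
Back edge closes the cycle o → t → u → v → o; its vertices are {o, t, u, v}.

o, t, u, v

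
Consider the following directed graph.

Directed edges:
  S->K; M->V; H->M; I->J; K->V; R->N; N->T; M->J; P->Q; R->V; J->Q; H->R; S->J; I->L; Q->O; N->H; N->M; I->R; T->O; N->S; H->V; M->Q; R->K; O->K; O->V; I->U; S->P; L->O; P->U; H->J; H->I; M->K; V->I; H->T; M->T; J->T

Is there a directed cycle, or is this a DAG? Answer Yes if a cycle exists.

DFS with white/gray/black marking, starting from Q:
Q gray
  O gray
    V gray
      I gray
        J gray
          J→Q: Q is gray → back edge
Back edge found, so a cycle exists: Q → O → V → I → J → Q.

Yes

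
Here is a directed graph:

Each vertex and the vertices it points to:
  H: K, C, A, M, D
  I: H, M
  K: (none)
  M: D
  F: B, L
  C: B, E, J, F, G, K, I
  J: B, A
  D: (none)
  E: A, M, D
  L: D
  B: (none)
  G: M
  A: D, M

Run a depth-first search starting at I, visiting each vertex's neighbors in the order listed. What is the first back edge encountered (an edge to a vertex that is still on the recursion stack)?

DFS from I (visiting each vertex's neighbors in the order listed); mark gray on enter, black on exit:
I gray
  H gray
    K gray
    K black
    C gray
      B gray
      B black
      E gray
        A gray
          D gray
          D black
          M gray
            M→D: D black — skip
          M black
        A black
        E→M: M black — skip
        E→D: D black — skip
      E black
      J gray
        J→B: B black — skip
        J→A: A black — skip
      J black
      F gray
        F→B: B black — skip
        L gray
          L→D: D black — skip
        L black
      F black
      G gray
        G→M: M black — skip
      G black
      C→K: K black — skip
      C→I: I is gray → back edge
First back edge: C → I.

C→I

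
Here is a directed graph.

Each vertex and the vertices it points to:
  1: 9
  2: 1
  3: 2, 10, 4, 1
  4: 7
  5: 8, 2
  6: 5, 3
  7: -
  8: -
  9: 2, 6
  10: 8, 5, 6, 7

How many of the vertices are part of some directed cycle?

7

A vertex is on a directed cycle iff it belongs to a strongly connected component of size ≥ 2 (or has a self-loop).
The vertices on cycles are {1, 2, 3, 5, 6, 9, 10} — 7 in total.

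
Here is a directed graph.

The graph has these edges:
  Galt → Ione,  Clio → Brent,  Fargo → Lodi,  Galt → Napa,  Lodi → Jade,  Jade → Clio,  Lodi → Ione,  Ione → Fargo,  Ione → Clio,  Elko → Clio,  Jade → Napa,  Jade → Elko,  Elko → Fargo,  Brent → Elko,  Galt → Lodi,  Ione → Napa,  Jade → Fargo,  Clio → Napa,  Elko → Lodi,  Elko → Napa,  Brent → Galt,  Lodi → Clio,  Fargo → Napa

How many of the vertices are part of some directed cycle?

8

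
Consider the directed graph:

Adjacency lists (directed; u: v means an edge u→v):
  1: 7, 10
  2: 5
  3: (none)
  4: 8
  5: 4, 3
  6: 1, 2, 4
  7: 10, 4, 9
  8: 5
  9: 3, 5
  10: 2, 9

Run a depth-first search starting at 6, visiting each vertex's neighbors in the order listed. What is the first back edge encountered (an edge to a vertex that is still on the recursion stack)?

8→5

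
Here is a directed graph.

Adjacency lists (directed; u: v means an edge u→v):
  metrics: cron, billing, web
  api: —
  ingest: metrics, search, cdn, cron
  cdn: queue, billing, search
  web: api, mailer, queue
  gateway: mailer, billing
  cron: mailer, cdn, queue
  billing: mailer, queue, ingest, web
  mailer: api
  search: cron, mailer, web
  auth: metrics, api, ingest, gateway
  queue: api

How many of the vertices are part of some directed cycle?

6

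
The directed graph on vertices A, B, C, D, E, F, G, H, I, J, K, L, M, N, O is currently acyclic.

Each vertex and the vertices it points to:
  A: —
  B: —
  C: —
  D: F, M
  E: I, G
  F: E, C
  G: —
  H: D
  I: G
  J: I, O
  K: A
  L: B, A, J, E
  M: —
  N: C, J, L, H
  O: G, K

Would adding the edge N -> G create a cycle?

No

Adding N→G creates a cycle iff G can already reach N.
Explore from G: no path reaches N. The graph stays acyclic.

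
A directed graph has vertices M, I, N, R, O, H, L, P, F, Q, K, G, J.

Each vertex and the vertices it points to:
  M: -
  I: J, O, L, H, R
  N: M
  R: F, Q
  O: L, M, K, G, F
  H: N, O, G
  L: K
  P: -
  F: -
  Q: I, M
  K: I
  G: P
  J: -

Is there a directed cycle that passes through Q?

Yes

Q is on a cycle iff Q can reach itself via ≥1 edge.
Q → I → R → Q — yes.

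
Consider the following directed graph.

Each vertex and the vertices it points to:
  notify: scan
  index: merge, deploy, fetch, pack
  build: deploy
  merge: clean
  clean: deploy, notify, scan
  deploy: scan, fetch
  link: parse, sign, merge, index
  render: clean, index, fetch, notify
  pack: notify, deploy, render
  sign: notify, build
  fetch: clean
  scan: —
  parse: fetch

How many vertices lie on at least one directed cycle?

6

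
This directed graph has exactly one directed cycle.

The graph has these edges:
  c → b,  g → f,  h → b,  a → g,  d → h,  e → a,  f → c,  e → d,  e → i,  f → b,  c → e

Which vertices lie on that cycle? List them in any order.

DFS with gray/black marking from c:
c gray
  e gray
    i gray
    i black
    a gray
      g gray
        f gray
          f→c: c is gray → back edge
Back edge closes the cycle c → e → a → g → f → c; its vertices are {a, c, e, f, g}.

a, c, e, f, g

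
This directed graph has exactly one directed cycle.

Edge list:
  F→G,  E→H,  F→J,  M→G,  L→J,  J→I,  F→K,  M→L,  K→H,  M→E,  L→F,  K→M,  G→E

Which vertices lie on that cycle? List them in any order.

F, K, L, M

DFS with gray/black marking from L:
L gray
  J gray
    I gray
    I black
  J black
  F gray
    G gray
      E gray
        H gray
        H black
      E black
    G black
    K gray
      M gray
        M→L: L is gray → back edge
Back edge closes the cycle L → F → K → M → L; its vertices are {F, K, L, M}.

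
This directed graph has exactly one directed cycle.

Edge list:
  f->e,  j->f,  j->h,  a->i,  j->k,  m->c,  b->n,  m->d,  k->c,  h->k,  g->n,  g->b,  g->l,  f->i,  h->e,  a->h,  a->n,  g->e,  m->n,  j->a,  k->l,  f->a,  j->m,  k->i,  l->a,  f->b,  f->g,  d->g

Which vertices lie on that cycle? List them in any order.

a, h, k, l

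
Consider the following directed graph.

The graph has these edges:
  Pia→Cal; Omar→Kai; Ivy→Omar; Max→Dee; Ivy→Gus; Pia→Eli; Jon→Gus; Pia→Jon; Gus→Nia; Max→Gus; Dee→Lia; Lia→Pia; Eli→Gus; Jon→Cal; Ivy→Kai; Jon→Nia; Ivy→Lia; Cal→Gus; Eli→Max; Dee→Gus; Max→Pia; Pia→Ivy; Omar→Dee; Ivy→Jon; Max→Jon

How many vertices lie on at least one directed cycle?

A vertex is on a directed cycle iff it belongs to a strongly connected component of size ≥ 2 (or has a self-loop).
The vertices on cycles are {Dee, Eli, Ivy, Lia, Max, Pia, Omar} — 7 in total.

7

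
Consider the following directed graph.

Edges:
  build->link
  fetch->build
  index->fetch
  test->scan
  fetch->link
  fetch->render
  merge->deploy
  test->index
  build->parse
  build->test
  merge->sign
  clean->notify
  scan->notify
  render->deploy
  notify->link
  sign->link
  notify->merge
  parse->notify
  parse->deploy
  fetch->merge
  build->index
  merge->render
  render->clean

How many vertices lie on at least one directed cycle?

A vertex is on a directed cycle iff it belongs to a strongly connected component of size ≥ 2 (or has a self-loop).
The vertices on cycles are {test, build, clean, fetch, index, merge, notify, render} — 8 in total.

8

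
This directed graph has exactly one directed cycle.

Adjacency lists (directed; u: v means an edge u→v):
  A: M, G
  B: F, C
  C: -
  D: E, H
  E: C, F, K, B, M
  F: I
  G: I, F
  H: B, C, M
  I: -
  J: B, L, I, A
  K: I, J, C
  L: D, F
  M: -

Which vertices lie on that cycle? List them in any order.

DFS with gray/black marking from D:
D gray
  E gray
    C gray
    C black
    F gray
      I gray
      I black
    F black
    K gray
      K→I: I black — skip
      J gray
        B gray
          B→F: F black — skip
          B→C: C black — skip
        B black
        L gray
          L→D: D is gray → back edge
Back edge closes the cycle D → E → K → J → L → D; its vertices are {D, E, J, K, L}.

D, E, J, K, L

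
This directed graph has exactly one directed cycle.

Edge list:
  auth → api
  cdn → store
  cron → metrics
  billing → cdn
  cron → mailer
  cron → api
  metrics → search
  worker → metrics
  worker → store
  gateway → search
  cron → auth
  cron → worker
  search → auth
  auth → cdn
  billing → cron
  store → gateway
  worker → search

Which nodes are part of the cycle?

DFS with gray/black marking from auth:
auth gray
  api gray
  api black
  cdn gray
    store gray
      gateway gray
        search gray
          search→auth: auth is gray → back edge
Back edge closes the cycle auth → cdn → store → gateway → search → auth; its vertices are {cdn, auth, store, search, gateway}.

cdn, auth, store, search, gateway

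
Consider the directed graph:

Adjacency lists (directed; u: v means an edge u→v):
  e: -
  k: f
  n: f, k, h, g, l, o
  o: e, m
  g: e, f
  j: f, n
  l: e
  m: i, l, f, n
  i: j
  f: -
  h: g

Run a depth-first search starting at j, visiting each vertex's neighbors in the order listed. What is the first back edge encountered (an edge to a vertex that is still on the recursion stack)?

i->j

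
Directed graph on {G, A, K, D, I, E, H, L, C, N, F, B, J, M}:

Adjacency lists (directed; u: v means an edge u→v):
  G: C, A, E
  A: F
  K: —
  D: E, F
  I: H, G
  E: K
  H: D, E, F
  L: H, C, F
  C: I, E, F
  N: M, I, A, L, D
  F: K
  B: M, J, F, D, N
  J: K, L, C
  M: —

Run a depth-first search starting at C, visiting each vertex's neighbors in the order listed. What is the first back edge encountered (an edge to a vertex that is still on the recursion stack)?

G→C

DFS from C (visiting each vertex's neighbors in the order listed); mark gray on enter, black on exit:
C gray
  I gray
    H gray
      D gray
        E gray
          K gray
          K black
        E black
        F gray
          F→K: K black — skip
        F black
      D black
      H→E: E black — skip
      H→F: F black — skip
    H black
    G gray
      G→C: C is gray → back edge
First back edge: G → C.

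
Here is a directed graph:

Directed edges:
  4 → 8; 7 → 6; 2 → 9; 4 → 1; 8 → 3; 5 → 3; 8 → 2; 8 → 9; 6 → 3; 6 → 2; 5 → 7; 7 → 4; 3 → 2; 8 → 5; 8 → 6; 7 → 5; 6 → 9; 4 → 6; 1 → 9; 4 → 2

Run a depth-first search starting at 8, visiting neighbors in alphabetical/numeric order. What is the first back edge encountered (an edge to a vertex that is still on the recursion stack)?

4→8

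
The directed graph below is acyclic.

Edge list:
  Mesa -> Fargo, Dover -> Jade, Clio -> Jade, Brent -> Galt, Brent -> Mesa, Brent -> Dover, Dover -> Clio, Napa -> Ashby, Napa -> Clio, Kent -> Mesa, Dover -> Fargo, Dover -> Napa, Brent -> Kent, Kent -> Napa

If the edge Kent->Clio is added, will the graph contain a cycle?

Adding Kent→Clio creates a cycle iff Clio can already reach Kent.
Explore from Clio: no path reaches Kent. The graph stays acyclic.

No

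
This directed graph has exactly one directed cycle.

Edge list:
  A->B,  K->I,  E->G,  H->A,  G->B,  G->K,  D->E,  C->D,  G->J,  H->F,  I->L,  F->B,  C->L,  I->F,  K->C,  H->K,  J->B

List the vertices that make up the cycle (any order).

DFS with gray/black marking from K:
K gray
  C gray
    D gray
      E gray
        G gray
          G→K: K is gray → back edge
Back edge closes the cycle K → C → D → E → G → K; its vertices are {C, D, E, G, K}.

C, D, E, G, K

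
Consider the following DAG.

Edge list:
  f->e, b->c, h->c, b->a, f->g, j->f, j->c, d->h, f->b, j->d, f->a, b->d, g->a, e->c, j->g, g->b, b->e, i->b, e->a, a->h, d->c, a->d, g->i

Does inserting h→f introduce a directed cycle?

Yes

Adding h→f creates a cycle iff f can already reach h.
Path from f: f → a → h.
So f → … → h → f is a cycle.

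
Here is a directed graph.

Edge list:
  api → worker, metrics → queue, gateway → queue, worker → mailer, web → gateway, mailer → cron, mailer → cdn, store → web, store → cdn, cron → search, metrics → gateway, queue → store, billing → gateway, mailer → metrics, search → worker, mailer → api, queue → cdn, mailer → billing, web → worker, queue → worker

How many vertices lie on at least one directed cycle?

A vertex is on a directed cycle iff it belongs to a strongly connected component of size ≥ 2 (or has a self-loop).
The vertices on cycles are {api, web, cron, queue, store, mailer, search, worker, billing, gateway, metrics} — 11 in total.

11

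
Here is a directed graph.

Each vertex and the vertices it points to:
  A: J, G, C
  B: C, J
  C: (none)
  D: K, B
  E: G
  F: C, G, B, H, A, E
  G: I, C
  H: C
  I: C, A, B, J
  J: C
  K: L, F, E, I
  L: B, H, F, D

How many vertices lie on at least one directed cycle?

6

A vertex is on a directed cycle iff it belongs to a strongly connected component of size ≥ 2 (or has a self-loop).
The vertices on cycles are {A, D, G, I, K, L} — 6 in total.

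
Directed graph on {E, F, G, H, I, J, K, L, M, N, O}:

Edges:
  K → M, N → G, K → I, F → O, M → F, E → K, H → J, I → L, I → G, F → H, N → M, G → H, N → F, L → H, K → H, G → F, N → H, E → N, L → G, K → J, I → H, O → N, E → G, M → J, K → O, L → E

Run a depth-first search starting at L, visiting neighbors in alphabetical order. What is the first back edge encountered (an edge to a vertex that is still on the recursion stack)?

N->F

DFS from L (visiting neighbors in alphabetical order); mark gray on enter, black on exit:
L gray
  E gray
    G gray
      F gray
        H gray
          J gray
          J black
        H black
        O gray
          N gray
            N→F: F is gray → back edge
First back edge: N → F.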